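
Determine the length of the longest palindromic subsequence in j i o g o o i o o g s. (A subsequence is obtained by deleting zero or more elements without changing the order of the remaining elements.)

One longest palindromic subsequence is gooioog (positions 4,5,6,7,8,9,10); it reads the same forward and backward, and the interval DP gives dp[1][11] = 7.

7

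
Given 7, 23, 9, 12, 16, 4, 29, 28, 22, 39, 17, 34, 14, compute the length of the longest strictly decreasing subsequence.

5

Scanning left to right, the best length ending at each element is: 7→1, 23→1, 9→2, 12→2, 16→2, 4→3, 29→1, 28→2, 22→3, 39→1, 17→4, 34→2, 14→5.
So the longest decreasing subsequence has length 5, e.g. 29, 28, 22, 17, 14.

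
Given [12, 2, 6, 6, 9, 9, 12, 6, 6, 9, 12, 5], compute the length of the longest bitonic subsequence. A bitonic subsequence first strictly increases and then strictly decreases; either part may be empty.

Let inc[i] be the LIS ending at i and dec[i] the longest strictly decreasing subsequence starting at i. inc = [1, 1, 2, 2, 3, 3, 4, 2, 2, 3, 4, 2], dec = [4, 1, 2, 2, 3, 3, 3, 2, 2, 2, 2, 1].
max_i inc[i]+dec[i]−1 = 6, with one witness 2, 6, 9, 12, 9, 5.

6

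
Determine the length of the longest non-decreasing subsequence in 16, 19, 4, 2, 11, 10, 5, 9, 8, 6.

3

One longest non-decreasing subsequence is 4, 5, 9 (positions 3,7,8), of length 3; no longer one exists.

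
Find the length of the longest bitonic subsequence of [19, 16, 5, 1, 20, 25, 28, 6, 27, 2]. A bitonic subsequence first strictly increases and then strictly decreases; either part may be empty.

Let inc[i] be the LIS ending at i and dec[i] the longest strictly decreasing subsequence starting at i. inc = [1, 1, 1, 1, 2, 3, 4, 2, 4, 2], dec = [4, 3, 2, 1, 3, 3, 3, 2, 2, 1].
max_i inc[i]+dec[i]−1 = 6, with one witness 19, 20, 25, 28, 27, 2.

6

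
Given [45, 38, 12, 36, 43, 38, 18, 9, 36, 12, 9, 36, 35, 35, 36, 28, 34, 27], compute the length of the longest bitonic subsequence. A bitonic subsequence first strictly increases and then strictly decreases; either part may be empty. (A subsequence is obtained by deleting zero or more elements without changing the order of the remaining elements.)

8

One longest bitonic subsequence is 12, 36, 43, 38, 36, 35, 34, 27 (positions 3,4,5,6,12,14,17,18): it rises to 43 then falls. Length 8 is optimal.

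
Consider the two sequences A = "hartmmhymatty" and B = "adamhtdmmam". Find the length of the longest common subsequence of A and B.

Backtracking the LCS table gives one alignment: h (A1,B5) → t (A4,B6) → m (A5,B8) → m (A6,B9) → m (A9,B11).
So the longest common subsequence has length 5.

5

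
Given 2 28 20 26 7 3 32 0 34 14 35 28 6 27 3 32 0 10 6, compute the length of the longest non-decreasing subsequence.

6

Scanning left to right, the best length ending at each element is: 2→1, 28→2, 20→2, 26→3, 7→2, 3→2, 32→4, 0→1, 34→5, 14→3, 35→6, 28→4, 6→3, 27→4, 3→3, 32→5, 0→2, 10→4, 6→4.
So the longest non-decreasing subsequence has length 6, e.g. 2, 20, 26, 32, 34, 35.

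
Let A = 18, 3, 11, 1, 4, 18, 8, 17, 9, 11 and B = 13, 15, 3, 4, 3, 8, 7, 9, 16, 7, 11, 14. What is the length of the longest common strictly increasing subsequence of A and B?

5

A longest common strictly increasing subsequence is 3, 4, 8, 9, 11 (length 5); it appears in order in both A and B, and no longer such subsequence exists.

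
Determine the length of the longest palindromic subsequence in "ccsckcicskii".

One longest palindromic subsequence is kcick (positions 5,6,7,8,10); it reads the same forward and backward, and the interval DP gives dp[1][12] = 5.

5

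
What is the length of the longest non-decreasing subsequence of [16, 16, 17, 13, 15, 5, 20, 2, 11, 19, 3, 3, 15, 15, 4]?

Let dp[i] be the longest non-decreasing subsequence ending at position i. Then dp = [1, 2, 3, 1, 2, 1, 4, 1, 2, 4, 2, 3, 4, 5, 4].
The maximum is 5; one witness is 2, 3, 3, 15, 15 at positions 8,11,12,13,14.

5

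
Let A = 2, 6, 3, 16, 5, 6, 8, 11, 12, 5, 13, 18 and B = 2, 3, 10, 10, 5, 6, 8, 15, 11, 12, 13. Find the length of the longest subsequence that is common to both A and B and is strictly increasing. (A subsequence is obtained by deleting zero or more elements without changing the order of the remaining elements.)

A longest common strictly increasing subsequence is 2, 3, 5, 6, 8, 11, 12, 13 (length 8); it appears in order in both A and B, and no longer such subsequence exists.

8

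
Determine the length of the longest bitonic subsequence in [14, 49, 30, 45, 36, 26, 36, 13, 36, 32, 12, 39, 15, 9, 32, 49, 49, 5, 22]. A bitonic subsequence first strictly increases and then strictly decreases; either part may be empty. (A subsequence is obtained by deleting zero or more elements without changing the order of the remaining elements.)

9

Let inc[i] be the LIS ending at i and dec[i] the longest strictly decreasing subsequence starting at i. inc = [1, 2, 2, 3, 3, 2, 3, 1, 3, 3, 1, 4, 2, 1, 3, 5, 5, 1, 3], dec = [5, 8, 6, 7, 6, 5, 5, 4, 5, 4, 3, 4, 3, 2, 2, 2, 2, 1, 1].
max_i inc[i]+dec[i]−1 = 9, with one witness 14, 49, 45, 36, 26, 13, 12, 9, 5.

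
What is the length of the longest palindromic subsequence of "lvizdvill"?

One longest palindromic subsequence is livil (positions 1,3,6,7,9); it reads the same forward and backward, and the interval DP gives dp[1][9] = 5.

5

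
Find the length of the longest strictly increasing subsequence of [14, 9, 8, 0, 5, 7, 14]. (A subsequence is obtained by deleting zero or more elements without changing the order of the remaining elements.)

4

Scanning left to right, the best length ending at each element is: 14→1, 9→1, 8→1, 0→1, 5→2, 7→3, 14→4.
So the longest increasing subsequence has length 4, e.g. 0, 5, 7, 14.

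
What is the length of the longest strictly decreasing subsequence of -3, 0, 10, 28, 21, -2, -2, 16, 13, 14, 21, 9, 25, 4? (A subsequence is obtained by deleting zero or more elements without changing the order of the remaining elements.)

6

Let dp[i] be the longest decreasing subsequence ending at position i. Then dp = [1, 1, 1, 1, 2, 3, 3, 3, 4, 4, 2, 5, 2, 6].
The maximum is 6; one witness is 28, 21, 16, 13, 9, 4 at positions 4,5,8,9,12,14.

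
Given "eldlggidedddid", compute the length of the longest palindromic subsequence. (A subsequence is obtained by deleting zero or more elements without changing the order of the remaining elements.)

One longest palindromic subsequence is diddddid (positions 3,7,8,10,11,12,13,14); it reads the same forward and backward, and the interval DP gives dp[1][14] = 8.

8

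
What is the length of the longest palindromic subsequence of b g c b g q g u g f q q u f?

5

One longest palindromic subsequence is qgugq (positions 6,7,8,9,12); it reads the same forward and backward, and the interval DP gives dp[1][14] = 5.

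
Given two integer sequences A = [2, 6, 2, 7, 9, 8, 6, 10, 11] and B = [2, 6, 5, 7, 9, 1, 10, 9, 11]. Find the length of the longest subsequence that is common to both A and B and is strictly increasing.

For each value that appears in both, track the longest common increasing run ending there.
The best achievable length is 6; one witness is 2, 6, 7, 9, 10, 11 (A-positions 1,2,4,5,8,9, B-positions 1,2,4,5,7,9).

6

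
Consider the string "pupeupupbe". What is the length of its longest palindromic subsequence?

One longest palindromic subsequence is pupupup (positions 1,2,3,5,6,7,8); it reads the same forward and backward, and the interval DP gives dp[1][10] = 7.

7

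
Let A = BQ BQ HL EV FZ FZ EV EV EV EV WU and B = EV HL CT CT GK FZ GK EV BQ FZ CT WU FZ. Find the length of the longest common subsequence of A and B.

Backtracking the LCS table gives one alignment: HL (A3,B2) → EV (A4,B8) → FZ (A5,B10) → FZ (A6,B13).
So the longest common subsequence has length 4.

4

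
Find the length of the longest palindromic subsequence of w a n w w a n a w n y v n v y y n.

8

Using dp[i][j] = 2 + dp[i+1][j−1] if the ends match, else max(dp[i+1][j], dp[i][j−1]):
dp[1][17] = 8. A witness is wanwwnaw at positions 1,2,3,4,5,7,8,9.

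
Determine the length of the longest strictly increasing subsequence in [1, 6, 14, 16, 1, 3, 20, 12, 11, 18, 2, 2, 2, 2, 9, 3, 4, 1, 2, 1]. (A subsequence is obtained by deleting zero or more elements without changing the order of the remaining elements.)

Let dp[i] be the longest increasing subsequence ending at position i. Then dp = [1, 2, 3, 4, 1, 2, 5, 3, 3, 5, 2, 2, 2, 2, 3, 3, 4, 1, 2, 1].
The maximum is 5; one witness is 1, 6, 14, 16, 20 at positions 1,2,3,4,7.

5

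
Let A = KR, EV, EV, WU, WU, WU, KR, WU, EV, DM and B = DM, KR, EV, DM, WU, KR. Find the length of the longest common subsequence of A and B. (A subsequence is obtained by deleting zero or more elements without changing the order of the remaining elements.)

Backtracking the LCS table gives one alignment: KR (A1,B2) → EV (A2,B3) → WU (A6,B5) → KR (A7,B6).
So the longest common subsequence has length 4.

4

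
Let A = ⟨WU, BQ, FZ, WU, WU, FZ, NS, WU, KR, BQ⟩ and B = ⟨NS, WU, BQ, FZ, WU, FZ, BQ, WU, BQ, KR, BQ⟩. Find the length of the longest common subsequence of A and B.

8

A longest common subsequence is WU, BQ, FZ, WU, FZ, WU, KR, BQ (length 8); the LCS DP confirms no longer common subsequence exists.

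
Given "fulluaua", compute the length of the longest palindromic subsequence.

4

Using dp[i][j] = 2 + dp[i+1][j−1] if the ends match, else max(dp[i+1][j], dp[i][j−1]):
dp[1][8] = 4. A witness is ullu at positions 2,3,4,7.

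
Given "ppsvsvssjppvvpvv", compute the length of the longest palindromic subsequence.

9

Using dp[i][j] = 2 + dp[i+1][j−1] if the ends match, else max(dp[i+1][j], dp[i][j−1]):
dp[1][16] = 9. A witness is ppssvsspp at positions 1,2,3,5,6,7,8,11,14.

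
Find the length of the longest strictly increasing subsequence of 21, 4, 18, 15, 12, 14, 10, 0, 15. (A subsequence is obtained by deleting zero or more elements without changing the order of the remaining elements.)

4

Scanning left to right, the best length ending at each element is: 21→1, 4→1, 18→2, 15→2, 12→2, 14→3, 10→2, 0→1, 15→4.
So the longest increasing subsequence has length 4, e.g. 4, 12, 14, 15.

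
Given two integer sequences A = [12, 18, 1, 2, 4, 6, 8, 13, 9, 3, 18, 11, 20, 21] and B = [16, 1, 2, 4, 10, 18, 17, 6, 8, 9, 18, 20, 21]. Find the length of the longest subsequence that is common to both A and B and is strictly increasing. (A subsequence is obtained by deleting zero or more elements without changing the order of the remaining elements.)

9

For each value that appears in both, track the longest common increasing run ending there.
The best achievable length is 9; one witness is 1, 2, 4, 6, 8, 9, 18, 20, 21 (A-positions 3,4,5,6,7,9,11,13,14, B-positions 2,3,4,8,9,10,11,12,13).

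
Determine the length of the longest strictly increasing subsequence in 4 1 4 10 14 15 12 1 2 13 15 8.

Let dp[i] be the longest increasing subsequence ending at position i. Then dp = [1, 1, 2, 3, 4, 5, 4, 1, 2, 5, 6, 3].
The maximum is 6; one witness is 1, 4, 10, 12, 13, 15 at positions 2,3,4,7,10,11.

6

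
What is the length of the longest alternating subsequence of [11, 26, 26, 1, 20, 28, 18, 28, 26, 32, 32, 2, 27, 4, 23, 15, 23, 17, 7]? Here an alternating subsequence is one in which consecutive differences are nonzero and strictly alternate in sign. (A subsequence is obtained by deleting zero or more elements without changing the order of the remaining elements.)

A longest alternating subsequence is 11, 26, 1, 20, 18, 28, 26, 32, 2, 27, 4, 23, 15, 23, 17 (positions 1,2,4,5,7,8,9,10,12,13,14,15,16,17,18); its 14 consecutive differences strictly alternate in sign, and length 15 is optimal.

15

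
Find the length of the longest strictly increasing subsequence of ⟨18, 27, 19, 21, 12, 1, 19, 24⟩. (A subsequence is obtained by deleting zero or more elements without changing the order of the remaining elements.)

Let dp[i] be the longest increasing subsequence ending at position i. Then dp = [1, 2, 2, 3, 1, 1, 2, 4].
The maximum is 4; one witness is 18, 19, 21, 24 at positions 1,3,4,8.

4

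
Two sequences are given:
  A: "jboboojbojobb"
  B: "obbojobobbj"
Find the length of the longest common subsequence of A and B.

A longest common subsequence is bboobobb (length 8); the LCS DP confirms no longer common subsequence exists.

8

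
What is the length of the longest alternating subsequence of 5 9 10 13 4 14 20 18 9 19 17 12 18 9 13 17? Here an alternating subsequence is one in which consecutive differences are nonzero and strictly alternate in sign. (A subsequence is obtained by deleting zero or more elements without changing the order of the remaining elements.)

10

Track the best alternating length ending on an up-step vs a down-step at each position: up/down = 1/1, 2/1, 2/1, 2/1, 1/3, 4/1, 4/1, 4/5, 4/5, 6/5, 6/7, 6/7, 8/7, 4/9, 10/9, 10/9.
The maximum over both is 10; one such subsequence is 5, 9, 4, 20, 18, 19, 17, 18, 9, 13.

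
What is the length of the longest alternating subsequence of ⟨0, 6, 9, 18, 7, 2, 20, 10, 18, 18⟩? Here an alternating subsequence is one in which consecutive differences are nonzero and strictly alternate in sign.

6

A longest alternating subsequence is 0, 9, 7, 20, 10, 18 (positions 1,3,5,7,8,9); its 5 consecutive differences strictly alternate in sign, and length 6 is optimal.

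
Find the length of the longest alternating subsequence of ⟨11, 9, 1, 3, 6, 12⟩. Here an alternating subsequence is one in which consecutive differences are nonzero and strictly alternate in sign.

A longest alternating subsequence is 11, 1, 3 (positions 1,3,4); its 2 consecutive differences strictly alternate in sign, and length 3 is optimal.

3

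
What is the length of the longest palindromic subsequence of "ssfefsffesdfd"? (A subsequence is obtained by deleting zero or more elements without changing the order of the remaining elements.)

7

One longest palindromic subsequence is fefffef (positions 3,4,5,7,8,9,12); it reads the same forward and backward, and the interval DP gives dp[1][13] = 7.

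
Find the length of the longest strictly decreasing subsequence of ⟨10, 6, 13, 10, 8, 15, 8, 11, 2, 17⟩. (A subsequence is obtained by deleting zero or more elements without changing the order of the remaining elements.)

4

Scanning left to right, the best length ending at each element is: 10→1, 6→2, 13→1, 10→2, 8→3, 15→1, 8→3, 11→2, 2→4, 17→1.
So the longest decreasing subsequence has length 4, e.g. 13, 10, 8, 2.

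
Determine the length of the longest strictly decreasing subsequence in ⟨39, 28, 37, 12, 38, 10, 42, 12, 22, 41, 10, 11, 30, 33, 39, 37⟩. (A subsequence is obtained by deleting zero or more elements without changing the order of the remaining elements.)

4

Let dp[i] be the longest decreasing subsequence ending at position i. Then dp = [1, 2, 2, 3, 2, 4, 1, 3, 3, 2, 4, 4, 3, 3, 3, 4].
The maximum is 4; one witness is 39, 28, 12, 10 at positions 1,2,4,6.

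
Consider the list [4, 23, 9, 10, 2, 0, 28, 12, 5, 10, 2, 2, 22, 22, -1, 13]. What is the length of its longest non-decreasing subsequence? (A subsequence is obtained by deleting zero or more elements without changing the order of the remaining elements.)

6

One longest non-decreasing subsequence is 4, 9, 10, 12, 22, 22 (positions 1,3,4,8,13,14), of length 6; no longer one exists.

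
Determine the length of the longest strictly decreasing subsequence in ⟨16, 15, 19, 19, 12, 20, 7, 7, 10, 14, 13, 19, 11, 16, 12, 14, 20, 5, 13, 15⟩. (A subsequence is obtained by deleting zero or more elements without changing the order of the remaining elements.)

Scanning left to right, the best length ending at each element is: 16→1, 15→2, 19→1, 19→1, 12→3, 20→1, 7→4, 7→4, 10→4, 14→3, 13→4, 19→2, 11→5, 16→3, 12→5, 14→4, 20→1, 5→6, 13→5, 15→4.
So the longest decreasing subsequence has length 6, e.g. 16, 15, 14, 13, 11, 5.

6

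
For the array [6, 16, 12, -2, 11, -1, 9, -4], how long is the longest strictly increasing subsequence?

3

Let dp[i] be the longest increasing subsequence ending at position i. Then dp = [1, 2, 2, 1, 2, 2, 3, 1].
The maximum is 3; one witness is -2, -1, 9 at positions 4,6,7.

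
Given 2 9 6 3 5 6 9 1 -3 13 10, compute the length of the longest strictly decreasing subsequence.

5

One longest decreasing subsequence is 9, 6, 3, 1, -3 (positions 2,3,4,8,9), of length 5; no longer one exists.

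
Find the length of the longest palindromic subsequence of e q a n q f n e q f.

5

One longest palindromic subsequence is qnfnq (positions 2,4,6,7,9); it reads the same forward and backward, and the interval DP gives dp[1][10] = 5.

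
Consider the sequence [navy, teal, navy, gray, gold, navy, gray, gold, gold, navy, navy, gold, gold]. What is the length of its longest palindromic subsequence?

One longest palindromic subsequence is navy navy gold gold gold navy navy (positions 1,3,5,8,9,10,11); it reads the same forward and backward, and the interval DP gives dp[1][13] = 7.

7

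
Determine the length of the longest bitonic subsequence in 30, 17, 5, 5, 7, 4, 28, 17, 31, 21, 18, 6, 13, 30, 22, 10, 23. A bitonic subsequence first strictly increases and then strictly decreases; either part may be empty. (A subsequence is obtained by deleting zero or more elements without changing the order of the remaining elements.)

8

One longest bitonic subsequence is 5, 7, 28, 31, 21, 18, 13, 10 (positions 3,5,7,9,10,11,13,16): it rises to 31 then falls. Length 8 is optimal.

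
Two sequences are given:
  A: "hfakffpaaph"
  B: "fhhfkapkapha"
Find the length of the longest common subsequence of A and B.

7

A longest common subsequence is hfakaph (length 7); the LCS DP confirms no longer common subsequence exists.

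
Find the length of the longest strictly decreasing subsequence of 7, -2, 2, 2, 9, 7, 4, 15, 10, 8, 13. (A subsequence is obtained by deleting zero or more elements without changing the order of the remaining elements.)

Scanning left to right, the best length ending at each element is: 7→1, -2→2, 2→2, 2→2, 9→1, 7→2, 4→3, 15→1, 10→2, 8→3, 13→2.
So the longest decreasing subsequence has length 3, e.g. 9, 7, 4.

3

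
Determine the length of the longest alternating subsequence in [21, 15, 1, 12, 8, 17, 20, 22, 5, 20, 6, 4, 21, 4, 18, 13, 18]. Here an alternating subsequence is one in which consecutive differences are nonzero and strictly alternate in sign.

13

A longest alternating subsequence is 21, 1, 12, 8, 17, 5, 20, 6, 21, 4, 18, 13, 18 (positions 1,3,4,5,6,9,10,11,13,14,15,16,17); its 12 consecutive differences strictly alternate in sign, and length 13 is optimal.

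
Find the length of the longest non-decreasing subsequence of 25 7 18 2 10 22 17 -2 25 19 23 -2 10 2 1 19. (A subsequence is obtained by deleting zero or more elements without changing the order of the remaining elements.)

5

Let dp[i] be the longest non-decreasing subsequence ending at position i. Then dp = [1, 1, 2, 1, 2, 3, 3, 1, 4, 4, 5, 2, 3, 3, 3, 5].
The maximum is 5; one witness is 7, 10, 17, 19, 23 at positions 2,5,7,10,11.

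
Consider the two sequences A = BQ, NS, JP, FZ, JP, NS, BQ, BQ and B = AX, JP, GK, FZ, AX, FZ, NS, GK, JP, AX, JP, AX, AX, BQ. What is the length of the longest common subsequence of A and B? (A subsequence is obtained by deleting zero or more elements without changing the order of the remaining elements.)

Backtracking the LCS table gives one alignment: NS (A2,B7) → JP (A3,B9) → JP (A5,B11) → BQ (A8,B14).
So the longest common subsequence has length 4.

4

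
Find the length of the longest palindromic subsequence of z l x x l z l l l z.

One longest palindromic subsequence is zlllllz (positions 1,2,5,7,8,9,10); it reads the same forward and backward, and the interval DP gives dp[1][10] = 7.

7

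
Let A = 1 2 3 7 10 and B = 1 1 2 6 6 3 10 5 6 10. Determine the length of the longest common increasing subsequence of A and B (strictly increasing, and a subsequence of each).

4

For each value that appears in both, track the longest common increasing run ending there.
The best achievable length is 4; one witness is 1, 2, 3, 10 (A-positions 1,2,3,5, B-positions 1,3,6,7).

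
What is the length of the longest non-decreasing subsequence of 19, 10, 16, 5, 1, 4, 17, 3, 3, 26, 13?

Let dp[i] be the longest non-decreasing subsequence ending at position i. Then dp = [1, 1, 2, 1, 1, 2, 3, 2, 3, 4, 4].
The maximum is 4; one witness is 10, 16, 17, 26 at positions 2,3,7,10.

4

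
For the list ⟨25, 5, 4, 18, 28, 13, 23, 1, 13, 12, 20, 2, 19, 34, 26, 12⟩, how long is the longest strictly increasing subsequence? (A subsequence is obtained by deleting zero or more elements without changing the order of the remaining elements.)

4

One longest increasing subsequence is 5, 18, 28, 34 (positions 2,4,5,14), of length 4; no longer one exists.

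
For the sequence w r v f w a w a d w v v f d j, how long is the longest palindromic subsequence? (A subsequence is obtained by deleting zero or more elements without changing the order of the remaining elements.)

One longest palindromic subsequence is fwawawf (positions 4,5,6,7,8,10,13); it reads the same forward and backward, and the interval DP gives dp[1][15] = 7.

7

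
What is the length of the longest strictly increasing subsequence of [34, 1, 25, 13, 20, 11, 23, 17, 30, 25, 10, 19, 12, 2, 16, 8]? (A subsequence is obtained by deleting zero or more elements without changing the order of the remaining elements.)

5

One longest increasing subsequence is 1, 13, 20, 23, 30 (positions 2,4,5,7,9), of length 5; no longer one exists.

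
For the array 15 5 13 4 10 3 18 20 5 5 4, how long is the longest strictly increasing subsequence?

4

Scanning left to right, the best length ending at each element is: 15→1, 5→1, 13→2, 4→1, 10→2, 3→1, 18→3, 20→4, 5→2, 5→2, 4→2.
So the longest increasing subsequence has length 4, e.g. 5, 13, 18, 20.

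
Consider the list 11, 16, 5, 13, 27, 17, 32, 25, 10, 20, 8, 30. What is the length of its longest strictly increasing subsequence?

5

One longest increasing subsequence is 11, 16, 17, 25, 30 (positions 1,2,6,8,12), of length 5; no longer one exists.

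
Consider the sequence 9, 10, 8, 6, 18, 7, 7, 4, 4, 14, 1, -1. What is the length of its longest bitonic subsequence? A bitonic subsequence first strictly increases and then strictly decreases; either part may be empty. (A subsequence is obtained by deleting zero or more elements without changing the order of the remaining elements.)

7

Let inc[i] be the LIS ending at i and dec[i] the longest strictly decreasing subsequence starting at i. inc = [1, 2, 1, 1, 3, 2, 2, 1, 1, 3, 1, 1], dec = [6, 6, 5, 4, 5, 4, 4, 3, 3, 3, 2, 1].
max_i inc[i]+dec[i]−1 = 7, with one witness 9, 10, 8, 7, 4, 1, -1.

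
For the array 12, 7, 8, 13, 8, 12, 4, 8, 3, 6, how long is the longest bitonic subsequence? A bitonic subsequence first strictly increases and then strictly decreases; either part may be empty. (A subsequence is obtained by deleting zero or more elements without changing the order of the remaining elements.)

One longest bitonic subsequence is 7, 8, 13, 12, 8, 6 (positions 2,3,4,6,8,10): it rises to 13 then falls. Length 6 is optimal.

6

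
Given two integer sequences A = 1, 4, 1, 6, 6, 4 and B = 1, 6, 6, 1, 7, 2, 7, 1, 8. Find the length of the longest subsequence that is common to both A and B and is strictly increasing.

2

For each value that appears in both, track the longest common increasing run ending there.
The best achievable length is 2; one witness is 1, 6 (A-positions 1,4, B-positions 1,2).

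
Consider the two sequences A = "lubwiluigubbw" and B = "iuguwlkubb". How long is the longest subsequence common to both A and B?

6

Backtracking the LCS table gives one alignment: u (A2,B4) → w (A4,B5) → l (A6,B6) → u (A10,B8) → b (A11,B9) → b (A12,B10).
So the longest common subsequence has length 6.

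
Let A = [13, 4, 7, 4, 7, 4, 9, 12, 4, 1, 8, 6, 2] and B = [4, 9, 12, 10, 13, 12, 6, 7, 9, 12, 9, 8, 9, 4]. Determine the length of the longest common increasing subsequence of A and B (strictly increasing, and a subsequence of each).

A longest common strictly increasing subsequence is 4, 7, 9, 12 (length 4); it appears in order in both A and B, and no longer such subsequence exists.

4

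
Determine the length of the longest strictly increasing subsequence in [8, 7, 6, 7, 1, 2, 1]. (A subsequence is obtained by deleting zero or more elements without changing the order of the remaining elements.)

One longest increasing subsequence is 6, 7 (positions 3,4), of length 2; no longer one exists.

2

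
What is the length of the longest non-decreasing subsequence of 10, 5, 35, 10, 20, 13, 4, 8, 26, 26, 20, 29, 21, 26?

6

One longest non-decreasing subsequence is 10, 10, 20, 26, 26, 29 (positions 1,4,5,9,10,12), of length 6; no longer one exists.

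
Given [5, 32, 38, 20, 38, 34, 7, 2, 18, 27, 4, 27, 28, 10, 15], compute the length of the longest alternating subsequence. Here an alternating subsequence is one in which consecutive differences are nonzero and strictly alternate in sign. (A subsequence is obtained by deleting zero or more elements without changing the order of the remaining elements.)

Track the best alternating length ending on an up-step vs a down-step at each position: up/down = 1/1, 2/1, 2/1, 2/3, 4/1, 4/5, 2/5, 1/5, 6/5, 6/5, 6/7, 8/5, 8/5, 8/9, 10/9.
The maximum over both is 10; one such subsequence is 5, 32, 20, 38, 7, 18, 4, 27, 10, 15.

10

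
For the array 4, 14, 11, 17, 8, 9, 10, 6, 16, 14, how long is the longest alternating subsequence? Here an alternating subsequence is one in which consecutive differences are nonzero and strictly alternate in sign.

Track the best alternating length ending on an up-step vs a down-step at each position: up/down = 1/1, 2/1, 2/3, 4/1, 2/5, 6/5, 6/5, 2/7, 8/5, 8/9.
The maximum over both is 9; one such subsequence is 4, 14, 11, 17, 8, 9, 6, 16, 14.

9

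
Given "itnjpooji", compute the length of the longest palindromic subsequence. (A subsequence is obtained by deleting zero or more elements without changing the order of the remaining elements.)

6

Using dp[i][j] = 2 + dp[i+1][j−1] if the ends match, else max(dp[i+1][j], dp[i][j−1]):
dp[1][9] = 6. A witness is ijooji at positions 1,4,6,7,8,9.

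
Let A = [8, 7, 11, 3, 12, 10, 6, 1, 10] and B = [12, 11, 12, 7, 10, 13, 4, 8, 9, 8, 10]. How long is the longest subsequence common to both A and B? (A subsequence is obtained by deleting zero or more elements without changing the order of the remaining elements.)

4

A longest common subsequence is 11, 12, 10, 10 (length 4); the LCS DP confirms no longer common subsequence exists.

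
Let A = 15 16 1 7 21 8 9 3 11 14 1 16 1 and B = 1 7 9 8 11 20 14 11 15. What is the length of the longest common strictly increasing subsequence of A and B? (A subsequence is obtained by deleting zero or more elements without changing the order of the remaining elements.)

5

A longest common strictly increasing subsequence is 1, 7, 9, 11, 14 (length 5); it appears in order in both A and B, and no longer such subsequence exists.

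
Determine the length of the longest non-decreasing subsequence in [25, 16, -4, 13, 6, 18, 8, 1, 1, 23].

4

Scanning left to right, the best length ending at each element is: 25→1, 16→1, -4→1, 13→2, 6→2, 18→3, 8→3, 1→2, 1→3, 23→4.
So the longest non-decreasing subsequence has length 4, e.g. -4, 13, 18, 23.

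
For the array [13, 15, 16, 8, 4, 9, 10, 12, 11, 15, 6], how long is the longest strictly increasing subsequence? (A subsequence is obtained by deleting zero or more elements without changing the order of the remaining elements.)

5

Let dp[i] be the longest increasing subsequence ending at position i. Then dp = [1, 2, 3, 1, 1, 2, 3, 4, 4, 5, 2].
The maximum is 5; one witness is 8, 9, 10, 12, 15 at positions 4,6,7,8,10.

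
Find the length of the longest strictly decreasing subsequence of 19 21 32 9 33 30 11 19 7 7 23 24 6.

Scanning left to right, the best length ending at each element is: 19→1, 21→1, 32→1, 9→2, 33→1, 30→2, 11→3, 19→3, 7→4, 7→4, 23→3, 24→3, 6→5.
So the longest decreasing subsequence has length 5, e.g. 32, 30, 11, 7, 6.

5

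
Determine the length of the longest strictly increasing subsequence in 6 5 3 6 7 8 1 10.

5

Let dp[i] be the longest increasing subsequence ending at position i. Then dp = [1, 1, 1, 2, 3, 4, 1, 5].
The maximum is 5; one witness is 5, 6, 7, 8, 10 at positions 2,4,5,6,8.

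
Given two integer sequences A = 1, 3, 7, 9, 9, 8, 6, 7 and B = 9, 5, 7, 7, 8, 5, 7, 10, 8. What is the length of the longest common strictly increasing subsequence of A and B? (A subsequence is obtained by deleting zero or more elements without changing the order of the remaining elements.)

2

A longest common strictly increasing subsequence is 7, 8 (length 2); it appears in order in both A and B, and no longer such subsequence exists.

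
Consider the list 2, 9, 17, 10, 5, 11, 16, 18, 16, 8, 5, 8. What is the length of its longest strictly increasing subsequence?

One longest increasing subsequence is 2, 9, 10, 11, 16, 18 (positions 1,2,4,6,7,8), of length 6; no longer one exists.

6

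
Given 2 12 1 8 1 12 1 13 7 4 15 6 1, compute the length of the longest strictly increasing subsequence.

Scanning left to right, the best length ending at each element is: 2→1, 12→2, 1→1, 8→2, 1→1, 12→3, 1→1, 13→4, 7→2, 4→2, 15→5, 6→3, 1→1.
So the longest increasing subsequence has length 5, e.g. 2, 8, 12, 13, 15.

5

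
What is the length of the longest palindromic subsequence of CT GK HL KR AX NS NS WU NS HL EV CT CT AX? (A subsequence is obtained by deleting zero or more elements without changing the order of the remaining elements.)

7

Using dp[i][j] = 2 + dp[i+1][j−1] if the ends match, else max(dp[i+1][j], dp[i][j−1]):
dp[1][14] = 7. A witness is CT HL NS WU NS HL CT at positions 1,3,6,8,9,10,13.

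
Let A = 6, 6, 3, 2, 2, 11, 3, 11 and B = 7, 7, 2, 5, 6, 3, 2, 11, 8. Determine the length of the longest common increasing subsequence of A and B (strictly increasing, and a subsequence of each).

3

A longest common strictly increasing subsequence is 2, 3, 11 (length 3); it appears in order in both A and B, and no longer such subsequence exists.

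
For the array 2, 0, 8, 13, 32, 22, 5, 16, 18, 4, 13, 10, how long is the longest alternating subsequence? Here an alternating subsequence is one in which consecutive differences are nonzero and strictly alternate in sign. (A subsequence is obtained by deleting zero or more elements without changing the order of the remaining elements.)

Track the best alternating length ending on an up-step vs a down-step at each position: up/down = 1/1, 1/2, 3/1, 3/1, 3/1, 3/4, 3/4, 5/4, 5/4, 3/6, 7/6, 7/8.
The maximum over both is 8; one such subsequence is 2, 0, 8, 5, 16, 4, 13, 10.

8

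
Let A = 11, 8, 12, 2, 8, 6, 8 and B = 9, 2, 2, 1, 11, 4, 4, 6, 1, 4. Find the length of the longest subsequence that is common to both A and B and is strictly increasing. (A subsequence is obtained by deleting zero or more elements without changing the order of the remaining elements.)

2

A longest common strictly increasing subsequence is 2, 6 (length 2); it appears in order in both A and B, and no longer such subsequence exists.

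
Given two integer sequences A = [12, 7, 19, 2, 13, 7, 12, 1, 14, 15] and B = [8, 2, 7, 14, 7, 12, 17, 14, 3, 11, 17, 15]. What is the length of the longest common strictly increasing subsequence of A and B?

For each value that appears in both, track the longest common increasing run ending there.
The best achievable length is 5; one witness is 2, 7, 12, 14, 15 (A-positions 4,6,7,9,10, B-positions 2,3,6,8,12).

5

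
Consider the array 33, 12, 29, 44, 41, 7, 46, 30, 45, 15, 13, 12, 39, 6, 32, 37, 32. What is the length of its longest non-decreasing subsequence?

5

Let dp[i] be the longest non-decreasing subsequence ending at position i. Then dp = [1, 1, 2, 3, 3, 1, 4, 3, 4, 2, 2, 2, 4, 1, 4, 5, 5].
The maximum is 5; one witness is 12, 29, 30, 32, 37 at positions 2,3,8,15,16.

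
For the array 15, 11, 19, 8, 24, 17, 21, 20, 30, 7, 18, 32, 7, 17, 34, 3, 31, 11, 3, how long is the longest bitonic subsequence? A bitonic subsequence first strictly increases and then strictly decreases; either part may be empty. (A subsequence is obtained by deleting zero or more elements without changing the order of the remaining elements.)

One longest bitonic subsequence is 15, 19, 24, 21, 20, 18, 17, 11, 3 (positions 1,3,5,7,8,11,14,18,19): it rises to 24 then falls. Length 9 is optimal.

9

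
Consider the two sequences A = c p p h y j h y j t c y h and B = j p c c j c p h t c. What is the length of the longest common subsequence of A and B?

A longest common subsequence is cphtc (length 5); the LCS DP confirms no longer common subsequence exists.

5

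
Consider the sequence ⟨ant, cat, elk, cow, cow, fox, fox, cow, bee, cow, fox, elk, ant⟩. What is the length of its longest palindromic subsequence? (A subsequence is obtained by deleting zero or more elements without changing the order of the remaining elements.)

10

One longest palindromic subsequence is ant elk cow cow fox fox cow cow elk ant (positions 1,3,4,5,6,7,8,10,12,13); it reads the same forward and backward, and the interval DP gives dp[1][13] = 10.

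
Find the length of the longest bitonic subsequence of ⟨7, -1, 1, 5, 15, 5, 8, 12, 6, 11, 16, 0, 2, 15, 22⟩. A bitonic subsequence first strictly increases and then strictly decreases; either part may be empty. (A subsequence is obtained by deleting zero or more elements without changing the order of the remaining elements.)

7

Let inc[i] be the LIS ending at i and dec[i] the longest strictly decreasing subsequence starting at i. inc = [1, 1, 2, 3, 4, 3, 4, 5, 4, 5, 6, 2, 3, 6, 7], dec = [3, 1, 2, 2, 4, 2, 3, 3, 2, 2, 2, 1, 1, 1, 1].
max_i inc[i]+dec[i]−1 = 7, with one witness -1, 1, 5, 15, 12, 11, 2.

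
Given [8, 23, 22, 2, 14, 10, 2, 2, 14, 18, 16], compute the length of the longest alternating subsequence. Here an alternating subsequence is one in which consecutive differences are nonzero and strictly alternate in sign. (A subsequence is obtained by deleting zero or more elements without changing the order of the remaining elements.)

Track the best alternating length ending on an up-step vs a down-step at each position: up/down = 1/1, 2/1, 2/3, 1/3, 4/3, 4/5, 1/5, 1/5, 6/3, 6/3, 6/7.
The maximum over both is 7; one such subsequence is 8, 23, 2, 14, 10, 18, 16.

7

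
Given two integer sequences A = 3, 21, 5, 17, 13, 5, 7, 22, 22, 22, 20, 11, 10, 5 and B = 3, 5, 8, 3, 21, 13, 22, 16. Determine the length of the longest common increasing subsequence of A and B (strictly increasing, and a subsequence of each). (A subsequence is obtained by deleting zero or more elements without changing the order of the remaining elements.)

4

For each value that appears in both, track the longest common increasing run ending there.
The best achievable length is 4; one witness is 3, 5, 13, 22 (A-positions 1,3,5,8, B-positions 1,2,6,7).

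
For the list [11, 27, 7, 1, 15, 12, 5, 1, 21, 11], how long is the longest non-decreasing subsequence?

Let dp[i] be the longest non-decreasing subsequence ending at position i. Then dp = [1, 2, 1, 1, 2, 2, 2, 2, 3, 3].
The maximum is 3; one witness is 11, 15, 21 at positions 1,5,9.

3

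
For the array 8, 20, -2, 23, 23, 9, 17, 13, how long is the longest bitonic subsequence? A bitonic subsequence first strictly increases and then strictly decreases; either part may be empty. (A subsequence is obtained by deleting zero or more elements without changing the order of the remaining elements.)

5

Let inc[i] be the LIS ending at i and dec[i] the longest strictly decreasing subsequence starting at i. inc = [1, 2, 1, 3, 3, 2, 3, 3], dec = [2, 3, 1, 3, 3, 1, 2, 1].
max_i inc[i]+dec[i]−1 = 5, with one witness 8, 20, 23, 17, 13.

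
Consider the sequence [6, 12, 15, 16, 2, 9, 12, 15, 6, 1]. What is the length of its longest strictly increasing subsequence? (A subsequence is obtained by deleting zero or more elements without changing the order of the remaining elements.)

4

Let dp[i] be the longest increasing subsequence ending at position i. Then dp = [1, 2, 3, 4, 1, 2, 3, 4, 2, 1].
The maximum is 4; one witness is 6, 12, 15, 16 at positions 1,2,3,4.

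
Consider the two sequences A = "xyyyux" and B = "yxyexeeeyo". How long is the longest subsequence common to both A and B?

3

Backtracking the LCS table gives one alignment: x (A1,B2) → y (A2,B3) → y (A3,B9).
So the longest common subsequence has length 3.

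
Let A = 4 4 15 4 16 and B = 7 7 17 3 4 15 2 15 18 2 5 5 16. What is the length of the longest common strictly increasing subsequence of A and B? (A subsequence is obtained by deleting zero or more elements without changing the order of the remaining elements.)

For each value that appears in both, track the longest common increasing run ending there.
The best achievable length is 3; one witness is 4, 15, 16 (A-positions 1,3,5, B-positions 5,6,13).

3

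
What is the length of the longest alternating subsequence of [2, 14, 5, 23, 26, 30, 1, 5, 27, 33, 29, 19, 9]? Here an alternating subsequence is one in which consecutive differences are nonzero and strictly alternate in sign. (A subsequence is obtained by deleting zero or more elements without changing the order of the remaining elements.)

Track the best alternating length ending on an up-step vs a down-step at each position: up/down = 1/1, 2/1, 2/3, 4/1, 4/1, 4/1, 1/5, 6/5, 6/5, 6/1, 6/7, 6/7, 6/7.
The maximum over both is 7; one such subsequence is 2, 14, 5, 23, 1, 33, 29.

7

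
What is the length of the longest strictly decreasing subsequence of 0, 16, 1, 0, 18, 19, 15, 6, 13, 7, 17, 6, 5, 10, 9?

6

Let dp[i] be the longest decreasing subsequence ending at position i. Then dp = [1, 1, 2, 3, 1, 1, 2, 3, 3, 4, 2, 5, 6, 4, 5].
The maximum is 6; one witness is 16, 15, 13, 7, 6, 5 at positions 2,7,9,10,12,13.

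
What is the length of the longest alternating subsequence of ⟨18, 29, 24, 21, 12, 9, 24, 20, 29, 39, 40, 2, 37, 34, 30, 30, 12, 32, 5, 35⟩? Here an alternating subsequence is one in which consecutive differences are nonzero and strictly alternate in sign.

Track the best alternating length ending on an up-step vs a down-step at each position: up/down = 1/1, 2/1, 2/3, 2/3, 1/3, 1/3, 4/3, 4/5, 6/1, 6/1, 6/1, 1/7, 8/7, 8/9, 8/9, 8/9, 8/9, 10/9, 8/11, 12/9.
The maximum over both is 12; one such subsequence is 18, 29, 21, 24, 20, 29, 2, 37, 30, 32, 5, 35.

12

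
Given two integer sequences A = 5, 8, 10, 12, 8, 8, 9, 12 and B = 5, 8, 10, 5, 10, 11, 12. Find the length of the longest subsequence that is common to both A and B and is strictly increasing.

4

For each value that appears in both, track the longest common increasing run ending there.
The best achievable length is 4; one witness is 5, 8, 10, 12 (A-positions 1,2,3,4, B-positions 1,2,3,7).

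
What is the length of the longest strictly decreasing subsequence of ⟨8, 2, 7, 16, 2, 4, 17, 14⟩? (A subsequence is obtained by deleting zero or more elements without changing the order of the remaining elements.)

Let dp[i] be the longest decreasing subsequence ending at position i. Then dp = [1, 2, 2, 1, 3, 3, 1, 2].
The maximum is 3; one witness is 8, 7, 2 at positions 1,3,5.

3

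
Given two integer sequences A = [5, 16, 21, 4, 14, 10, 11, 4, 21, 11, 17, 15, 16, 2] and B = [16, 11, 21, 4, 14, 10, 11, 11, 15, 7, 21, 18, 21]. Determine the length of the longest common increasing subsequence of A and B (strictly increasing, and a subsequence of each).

4

For each value that appears in both, track the longest common increasing run ending there.
The best achievable length is 4; one witness is 4, 10, 11, 15 (A-positions 4,6,7,12, B-positions 4,6,7,9).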